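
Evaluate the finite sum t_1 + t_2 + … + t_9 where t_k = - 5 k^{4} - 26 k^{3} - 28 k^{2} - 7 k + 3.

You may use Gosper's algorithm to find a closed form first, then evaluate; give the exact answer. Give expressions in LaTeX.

r(k) = (5*k**4 + 46*k**3 + 136*k**2 + 161*k + 63)/(5*k**4 + 26*k**3 + 28*k**2 + 7*k - 3) after simplifying.
Normal form (A,B,C) = (1, 1, k**4 + 26*k**3/5 + 28*k**2/5 + 7*k/5 - 3/5).
Key eq: (1)·f(k+1) = (1)·f(k) + (k**4 + 26*k**3/5 + 28*k**2/5 + 7*k/5 - 3/5).
Bound: deg f ≤ 5.
A polynomial solution: f(k) = k*(k**4 + 4*k**3 - 2*k**2 - 4*k - 2)/5.
So s_k = (B(k−1)f/C)·t_k = (k*(k**4 + 4*k**3 - 2*k**2 - 4*k - 2)/(5*k**4 + 26*k**3 + 28*k**2 + 7*k - 3))·t_k = k*(-k**4 - 4*k**3 + 2*k**2 + 4*k + 2).
Δs = -5*k**4 - 26*k**3 - 28*k**2 - 7*k + 3, as required.
Telescoping: Σ = s_(10) − s_(1) = -137580 − (3) = -137583.

Σ = -137583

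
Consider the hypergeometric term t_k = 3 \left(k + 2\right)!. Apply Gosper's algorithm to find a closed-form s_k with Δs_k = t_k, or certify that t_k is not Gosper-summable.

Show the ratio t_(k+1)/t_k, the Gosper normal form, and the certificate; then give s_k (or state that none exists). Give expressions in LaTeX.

Compute t_(k+1)/t_k: get k + 3.
Take A(k)=k + 3, B(k)=1, C(k)=1.
Key eq: (k + 3)·f(k+1) = (1)·f(k) + (1).
deg f ≤ -1 (via 1,0,0).
Bound -1 < 0, so the key equation has no polynomial solution.

not Gosper-summable; s_k does not exist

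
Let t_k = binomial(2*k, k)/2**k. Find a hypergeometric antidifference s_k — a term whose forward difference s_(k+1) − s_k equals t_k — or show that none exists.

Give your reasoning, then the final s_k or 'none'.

no hypergeometric antidifference exists

Step 1: r(k) = (2*k + 1)/(k + 1).
So A=2*k + 1 and B=k + 1, with C=1.
Set up (2*k + 1)·f(k+1) − (k)·f(k) − (1) = 0.
deg f ≤ -1 (via 1,1,0).
d = -1 < 0 ⇒ no nonzero polynomial f; not summable.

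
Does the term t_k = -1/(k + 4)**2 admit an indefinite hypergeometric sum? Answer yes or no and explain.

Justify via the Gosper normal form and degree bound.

Ratio r(k) = (k + 4)**2/(k + 5)**2.
Gosper form: A/B · C(k+1)/C(k) with A=k**2 + 8*k + 16, B=k**2 + 10*k + 25, C=1.
Need (k**2 + 8*k + 16)·f(k+1) − (k**2 + 8*k + 16)·f(k) = 1.
d = 0 from the (2,2,0) case.
f = c0 ⇒ A·f(k+1) − B(k−1)·f(k) − C = -1. The system {-1 = 0} is inconsistent; no antidifference.

No — key equation has no polynomial f.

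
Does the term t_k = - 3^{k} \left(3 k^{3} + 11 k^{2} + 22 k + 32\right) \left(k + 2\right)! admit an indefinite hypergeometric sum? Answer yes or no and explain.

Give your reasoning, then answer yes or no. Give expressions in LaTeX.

Yes. s_k = - 3^{k} \left(k^{2} - k + 4\right) \left(k + 2\right)!.

Ratio r(k) = 3*(3*k**4 + 29*k**3 + 113*k**2 + 227*k + 204)/(3*k**3 + 11*k**2 + 22*k + 32).
Factor: A=3*k + 9; B=1; C=k**3 + 11*k**2/3 + 22*k/3 + 32/3.
f must satisfy (3*k + 9)·f(k+1) − (1)·f(k) = k**3 + 11*k**2/3 + 22*k/3 + 32/3.
d = 2 from the (1,0,3) case.
A polynomial solution: f(k) = (k**2 - k + 4)/3.
Get s_k = R·t_k = -3**k*(k**2 - k + 4)*factorial(k + 2) with R(k) = B(k−1)f(k)/C(k) = (k**2 - k + 4)/(3*k**3 + 11*k**2 + 22*k + 32).
s_(k+1) − s_k = -3**k*(3*k**3 + 11*k**2 + 22*k + 32)*factorial(k + 2) = t_k.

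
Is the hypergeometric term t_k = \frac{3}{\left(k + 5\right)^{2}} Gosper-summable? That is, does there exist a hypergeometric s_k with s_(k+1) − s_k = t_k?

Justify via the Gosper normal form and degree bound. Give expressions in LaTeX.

No — key equation has no polynomial f.

Ratio r(k) = (k + 5)**2/(k + 6)**2.
Take A(k)=k**2 + 10*k + 25, B(k)=k**2 + 12*k + 36, C(k)=1.
Set up (k**2 + 10*k + 25)·f(k+1) − (k**2 + 10*k + 25)·f(k) − (1) = 0.
d = 0 from the (2,2,0) case.
f = c0 ⇒ A·f(k+1) − B(k−1)·f(k) − C = -1. The system {-1 = 0} is inconsistent; no antidifference.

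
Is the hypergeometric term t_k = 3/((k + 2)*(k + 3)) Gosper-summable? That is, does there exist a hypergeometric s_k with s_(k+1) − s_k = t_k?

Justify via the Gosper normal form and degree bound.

r(k) = (k + 2)/(k + 4) after simplifying.
Normal form (A,B,C) = (k + 2, k + 4, 1).
Key eq: (k + 2)·f(k+1) = (k + 3)·f(k) + (1).
Degrees (1,1,0) ⇒ d ≤ 1.
Solving with deg f ≤ 1: f(k) = k/2.
Certificate R = B(k−1)f/C = k*(k + 3)/2 gives s_k = 3*k/(2*(k + 2)).
s_(k+1) − s_k = 3/(k**2 + 5*k + 6) = t_k.

Yes. s_k = 3*k/(2*(k + 2)).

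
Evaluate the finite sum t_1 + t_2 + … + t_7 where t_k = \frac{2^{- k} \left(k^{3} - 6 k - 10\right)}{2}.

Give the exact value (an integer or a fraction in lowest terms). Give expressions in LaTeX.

Σ = -213/256

Step 1: r(k) = (6*k - (k + 1)**3 + 16)/(2*(-k**3 + 6*k + 10)).
So A=1/2 and B=1, with C=k**3 - 6*k - 10.
Set up (1/2)·f(k+1) − (1)·f(k) − (k**3 - 6*k - 10) = 0.
deg f ≤ 3 (via 0,0,3).
Coefficient equations give f(k) = -2*(k**3 + 3*k**2 + 3*k - 3).
Get s_k = R·t_k = (-k**3 - 3*k**2 - 3*k + 3)/2**k with R(k) = B(k−1)f(k)/C(k) = -2*(k**3 + 3*k**2 + 3*k - 3)/(k**3 - 6*k - 10).
Verify: (k**3 - 6*k - 10)/(2*2**k) matches t_k.
Evaluate s at k=8 and k=1: -725/256 and -2; difference -213/256.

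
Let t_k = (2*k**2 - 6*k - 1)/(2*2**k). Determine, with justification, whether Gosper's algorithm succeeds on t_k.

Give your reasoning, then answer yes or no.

Yes. s_k = (-2*k**2 + 2*k + 1)/2**k.

r(k) = (k**2 - k - 5/2)/(2*k**2 - 6*k - 1) after simplifying.
Factor: A=1/2; B=1; C=k**2 - 3*k - 1/2.
f must satisfy (1/2)·f(k+1) − (1)·f(k) = k**2 - 3*k - 1/2.
deg f ≤ 2 (via 0,0,2).
Solve for f: f(k) = -2*k**2 + 2*k + 1 (degree 2 ≤ 2).
Get s_k = R·t_k = (-2*k**2 + 2*k + 1)/2**k with R(k) = B(k−1)f(k)/C(k) = -2*(2*k**2 - 2*k - 1)/(2*k**2 - 6*k - 1).
Check: Δs_k = (2*k**2 - 6*k - 1)/(2*2**k). ✓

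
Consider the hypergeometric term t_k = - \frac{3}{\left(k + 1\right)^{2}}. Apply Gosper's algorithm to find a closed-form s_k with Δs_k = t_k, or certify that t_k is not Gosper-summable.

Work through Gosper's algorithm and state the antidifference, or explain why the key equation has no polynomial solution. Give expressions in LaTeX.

not Gosper-summable; s_k does not exist

Step 1: r(k) = (k + 1)**2/(k + 2)**2.
Gosper form: A/B · C(k+1)/C(k) with A=k**2 + 2*k + 1, B=k**2 + 4*k + 4, C=1.
Key eq: (k**2 + 2*k + 1)·f(k+1) = (k**2 + 2*k + 1)·f(k) + (1).
Bound: deg f ≤ 0.
Write f(k) = c0. Then LHS − RHS = -1, requiring -1 = 0: contradictory. No certificate.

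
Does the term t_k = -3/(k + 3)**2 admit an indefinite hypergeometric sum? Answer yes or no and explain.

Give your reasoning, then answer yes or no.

Step 1: r(k) = (k + 3)**2/(k + 4)**2.
So A=k**2 + 6*k + 9 and B=k**2 + 8*k + 16, with C=1.
Key eq: (k**2 + 6*k + 9)·f(k+1) = (k**2 + 6*k + 9)·f(k) + (1).
deg f ≤ 0 (via 2,2,0).
Put f(k) = c0: A·f(k+1) − B(k−1)·f(k) − C = -1; need -1 = 0 — inconsistent ⇒ no f, not summable.

No — key equation has no polynomial f.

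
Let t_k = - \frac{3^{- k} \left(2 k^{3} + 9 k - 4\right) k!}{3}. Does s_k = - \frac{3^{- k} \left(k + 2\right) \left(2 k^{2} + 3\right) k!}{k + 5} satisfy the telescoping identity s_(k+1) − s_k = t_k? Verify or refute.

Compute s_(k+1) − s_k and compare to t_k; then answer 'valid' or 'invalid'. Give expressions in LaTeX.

s_(k+1) = -(k + 3)*(2*k**2 + 4*k + 5)*factorial(k + 1)/(3*3**k*(k + 6))
s_(k+1) − s_k = -(2*k**5 + 16*k**4 + 39*k**3 + 86*k**2 + 103*k - 33)*factorial(k)/(3*3**k*(k + 5)*(k + 6))
(s_(k+1) − s_k) − t_k = (2*k**4 + 10*k**3 + 3*k**2 + 41*k - 29)*factorial(k)/(3**k*(k + 5)*(k + 6))

Invalid: residual \frac{3^{- k} \left(2 k^{4} + 10 k^{3} + 3 k^{2} + 41 k - 29\right) k!}{\left(k + 5\right) \left(k + 6\right)} ≠ 0.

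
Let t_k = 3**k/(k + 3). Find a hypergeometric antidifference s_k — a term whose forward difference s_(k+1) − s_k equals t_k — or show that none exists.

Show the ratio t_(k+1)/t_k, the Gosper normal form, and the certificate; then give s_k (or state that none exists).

Ratio r(k) = 3*(k + 3)/(k + 4).
Gosper form: A/B · C(k+1)/C(k) with A=3*k + 9, B=k + 4, C=1.
f must satisfy (3*k + 9)·f(k+1) − (k + 3)·f(k) = 1.
From deg A=1, deg B=1, deg C=0: d=-1.
Negative degree bound (-1): no f exists, t_k not Gosper-summable.

none — t_k is not Gosper-summable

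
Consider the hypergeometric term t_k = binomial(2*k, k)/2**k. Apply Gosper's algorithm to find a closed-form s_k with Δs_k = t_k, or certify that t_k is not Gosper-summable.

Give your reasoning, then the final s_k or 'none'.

none (Gosper's algorithm certifies no s_k)

Compute t_(k+1)/t_k: get (2*k + 1)/(k + 1).
A = 2*k + 1, B = k + 1, C = 1.
Need (2*k + 1)·f(k+1) − (k)·f(k) = 1.
deg f ≤ -1 (via 1,1,0).
deg f ≤ -1 is impossible — no certificate.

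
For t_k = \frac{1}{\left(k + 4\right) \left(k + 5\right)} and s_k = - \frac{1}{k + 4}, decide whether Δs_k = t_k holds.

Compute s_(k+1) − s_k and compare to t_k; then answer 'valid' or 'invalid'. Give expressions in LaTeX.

s_(k+1) = -1/(k + 5)
s_(k+1) − s_k = 1/((k + 4)*(k + 5))
(s_(k+1) − s_k) − t_k = 0

valid (s_(k+1) − s_k reduces to t_k)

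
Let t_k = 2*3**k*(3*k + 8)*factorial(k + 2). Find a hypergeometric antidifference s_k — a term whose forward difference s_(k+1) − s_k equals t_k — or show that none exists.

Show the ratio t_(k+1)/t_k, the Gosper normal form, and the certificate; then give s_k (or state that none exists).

s_k = 2*3**k*factorial(k + 2)

Step 1: r(k) = 3*(k + 3)*(3*k + 11)/(3*k + 8).
Take A(k)=3*k + 9, B(k)=1, C(k)=k + 8/3.
Solve (3*k + 9)·f(k+1) − (1)·f(k) = k + 8/3.
d = 0 from the (1,0,1) case.
Coefficient equations give f(k) = 1/3.
Get s_k = R·t_k = 2*3**k*factorial(k + 2) with R(k) = B(k−1)f(k)/C(k) = 1/(3*k + 8).
s_(k+1) − s_k = 2*3**k*(3*k + 8)*factorial(k + 2) = t_k.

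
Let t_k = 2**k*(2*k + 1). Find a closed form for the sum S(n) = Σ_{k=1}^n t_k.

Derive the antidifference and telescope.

r(k) = 2*(2*k + 3)/(2*k + 1) after simplifying.
So A=2 and B=1, with C=k + 1/2.
Key eq: (2)·f(k+1) = (1)·f(k) + (k + 1/2).
deg f ≤ 1 (via 0,0,1).
Match coefficients ⇒ f(k) = (2*k - 3)/2.
Get s_k = R·t_k = 2**k*(2*k - 3) with R(k) = B(k−1)f(k)/C(k) = (2*k - 3)/(2*k + 1).
Δs = 2**k*(2*k + 1), as required.
Σ_(k=1)^n t_k = s_(n+1) − s_(1) = (2**(n + 1)*(2*n - 1)) − (-2), i.e. 4*2**n*n - 2*2**n + 2.

S(n) = 4*2**n*n - 2*2**n + 2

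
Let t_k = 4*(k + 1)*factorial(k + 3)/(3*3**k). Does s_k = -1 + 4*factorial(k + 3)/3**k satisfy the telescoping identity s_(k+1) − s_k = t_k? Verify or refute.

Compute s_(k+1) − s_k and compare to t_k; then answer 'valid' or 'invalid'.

s_(k+1) = 4*3**(-k - 1)*factorial(k + 4) - 1
s_(k+1) − s_k = 4*(k + 1)*factorial(k + 3)/(3*3**k)
(s_(k+1) − s_k) − t_k = 0

valid; difference matches t_k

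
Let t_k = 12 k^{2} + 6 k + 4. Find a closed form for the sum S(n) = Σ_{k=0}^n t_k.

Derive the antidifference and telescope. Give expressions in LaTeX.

Ratio r(k) = (6*k**2 + 15*k + 11)/(6*k**2 + 3*k + 2).
A = 1, B = 1, C = k**2 + k/2 + 1/3.
f must satisfy (1)·f(k+1) − (1)·f(k) = k**2 + k/2 + 1/3.
deg f ≤ 3 (via 0,0,2).
Solving with deg f ≤ 3: f(k) = k*(4*k**2 - 3*k + 3)/12.
So s_k = (B(k−1)f/C)·t_k = (k*(4*k**2 - 3*k + 3)/(2*(6*k**2 + 3*k + 2)))·t_k = k*(4*k**2 - 3*k + 3).
Δs = 12*k**2 + 6*k + 4, as required.
s_(n+1) = 4*n**3 + 9*n**2 + 9*n + 4 and s_(0) = 0, so S(n) = 4*n**3 + 9*n**2 + 9*n + 4.

S(n) = 4 n^{3} + 9 n^{2} + 9 n + 4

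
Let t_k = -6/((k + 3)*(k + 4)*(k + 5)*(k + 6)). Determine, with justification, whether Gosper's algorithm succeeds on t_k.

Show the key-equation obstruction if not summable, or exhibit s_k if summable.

Yes. s_k = k*(-k**2 - 12*k - 47)/(30*(k + 3)*(k + 4)*(k + 5)).

r(k) = (k + 3)/(k + 7) after simplifying.
Factor: A=k + 3; B=k + 7; C=1.
Solve (k + 3)·f(k+1) − (k + 6)·f(k) = 1.
Bound: deg f ≤ 3.
A polynomial solution: f(k) = k*(k**2 + 12*k + 47)/180.
Get s_k = R·t_k = k*(-k**2 - 12*k - 47)/(30*(k + 3)*(k + 4)*(k + 5)) with R(k) = B(k−1)f(k)/C(k) = k*(k + 6)*(k**2 + 12*k + 47)/180.
s_(k+1) − s_k = -6/(k**4 + 18*k**3 + 119*k**2 + 342*k + 360) = t_k.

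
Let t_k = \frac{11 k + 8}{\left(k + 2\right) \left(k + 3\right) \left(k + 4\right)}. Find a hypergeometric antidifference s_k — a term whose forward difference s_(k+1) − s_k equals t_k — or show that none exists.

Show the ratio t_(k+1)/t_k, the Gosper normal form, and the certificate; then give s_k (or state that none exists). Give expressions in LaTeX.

Ratio r(k) = (k + 2)*(11*k + 19)/((k + 5)*(11*k + 8)).
Gosper form: A/B · C(k+1)/C(k) with A=k + 2, B=k + 5, C=k + 8/11.
Set up (k + 2)·f(k+1) − (k + 4)·f(k) − (k + 8/11) = 0.
Bound: deg f ≤ 2.
A polynomial solution: f(k) = k*(5*k + 3)/22.
So s_k = (B(k−1)f/C)·t_k = (k*(k + 4)*(5*k + 3)/(2*(11*k + 8)))·t_k = k*(5*k + 3)/(2*(k + 2)*(k + 3)).
Verify: (11*k + 8)/(k**3 + 9*k**2 + 26*k + 24) matches t_k.

s_k = \frac{k \left(5 k + 3\right)}{2 \left(k + 2\right) \left(k + 3\right)}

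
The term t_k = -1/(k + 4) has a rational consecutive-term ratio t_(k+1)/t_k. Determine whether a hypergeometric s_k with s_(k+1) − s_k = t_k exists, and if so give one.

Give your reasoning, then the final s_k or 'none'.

none — t_k is not Gosper-summable

t_(k+1)/t_k = (k + 4)/(k + 5).
So A=k + 4 and B=k + 5, with C=1.
f must satisfy (k + 4)·f(k+1) − (k + 4)·f(k) = 1.
deg f ≤ 0 (via 1,1,0).
Write f(k) = c0. Then LHS − RHS = -1, requiring -1 = 0: contradictory. No certificate.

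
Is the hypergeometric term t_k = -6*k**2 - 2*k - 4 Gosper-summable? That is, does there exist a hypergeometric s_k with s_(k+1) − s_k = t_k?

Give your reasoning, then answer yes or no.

t_(k+1)/t_k = (k + 3*(k + 1)**2 + 3)/(3*k**2 + k + 2).
Take A(k)=1, B(k)=1, C(k)=k**2 + k/3 + 2/3.
Solve (1)·f(k+1) − (1)·f(k) = k**2 + k/3 + 2/3.
d = 3 from the (0,0,2) case.
A polynomial solution: f(k) = k*(k**2 - k + 2)/3.
So s_k = (B(k−1)f/C)·t_k = (k*(k**2 - k + 2)/(3*k**2 + k + 2))·t_k = 2*k*(-k**2 + k - 2).
Δs = -6*k**2 - 2*k - 4, as required.

Yes. s_k = 2*k*(-k**2 + k - 2).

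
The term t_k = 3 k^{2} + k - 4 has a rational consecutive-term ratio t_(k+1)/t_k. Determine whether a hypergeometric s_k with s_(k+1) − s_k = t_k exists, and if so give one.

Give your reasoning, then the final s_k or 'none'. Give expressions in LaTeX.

s_k = k \left(k^{2} - k - 4\right)

The ratio is k*(3*k + 7)/(3*k**2 + k - 4).
Normal form (A,B,C) = (1, 1, k**2 + k/3 - 4/3).
Solve (1)·f(k+1) − (1)·f(k) = k**2 + k/3 - 4/3.
deg f ≤ 3 (via 0,0,2).
Match coefficients ⇒ f(k) = k*(k**2 - k - 4)/3.
So s_k = (B(k−1)f/C)·t_k = (k*(k**2 - k - 4)/((k - 1)*(3*k + 4)))·t_k = k*(k**2 - k - 4).
Check: Δs_k = 3*k**2 + k - 4. ✓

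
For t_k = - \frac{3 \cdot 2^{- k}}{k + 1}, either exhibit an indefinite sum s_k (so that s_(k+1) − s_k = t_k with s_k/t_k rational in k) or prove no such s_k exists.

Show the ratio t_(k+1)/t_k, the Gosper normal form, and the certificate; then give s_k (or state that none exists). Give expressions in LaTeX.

none — t_k is not Gosper-summable

Ratio r(k) = (k + 1)/(2*(k + 2)).
Gosper form: A/B · C(k+1)/C(k) with A=k/2 + 1/2, B=k + 2, C=1.
Solve (k/2 + 1/2)·f(k+1) − (k + 1)·f(k) = 1.
Bound: deg f ≤ -1.
Bound -1 < 0, so the key equation has no polynomial solution.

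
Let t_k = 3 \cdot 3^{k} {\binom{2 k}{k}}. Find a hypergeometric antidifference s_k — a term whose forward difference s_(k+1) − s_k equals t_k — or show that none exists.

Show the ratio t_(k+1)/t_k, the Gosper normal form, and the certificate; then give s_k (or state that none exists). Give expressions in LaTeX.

Compute t_(k+1)/t_k: get 6*(2*k + 1)/(k + 1).
Factor: A=12*k + 6; B=k + 1; C=1.
Key eq: (12*k + 6)·f(k+1) = (k)·f(k) + (1).
From deg A=1, deg B=1, deg C=0: d=-1.
Negative degree bound (-1): no f exists, t_k not Gosper-summable.

none — t_k is not Gosper-summable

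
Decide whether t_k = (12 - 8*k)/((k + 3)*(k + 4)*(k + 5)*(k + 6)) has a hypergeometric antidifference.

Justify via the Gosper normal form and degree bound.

t_(k+1)/t_k = (k + 3)*(2*k - 1)/((k + 7)*(2*k - 3)).
Factor: A=k + 3; B=k + 7; C=k - 3/2.
Solve (k + 3)·f(k+1) − (k + 6)·f(k) = k - 3/2.
deg f ≤ 3 (via 1,1,1).
A polynomial solution: f(k) = -k/2.
Certificate R = B(k−1)f/C = -k*(k + 6)/(2*k - 3) gives s_k = 4*k/((k + 3)*(k + 4)*(k + 5)).
Verify: 4*(3 - 2*k)/(k**4 + 18*k**3 + 119*k**2 + 342*k + 360) matches t_k.

Yes. s_k = 4*k/((k + 3)*(k + 4)*(k + 5)).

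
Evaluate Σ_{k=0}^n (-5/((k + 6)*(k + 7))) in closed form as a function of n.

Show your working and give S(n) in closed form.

S(n) = 5*(-n - 1)/(6*(n + 7))

Compute t_(k+1)/t_k: get (k + 6)/(k + 8).
Take A(k)=k + 6, B(k)=k + 8, C(k)=1.
Solve (k + 6)·f(k+1) − (k + 7)·f(k) = 1.
Bound: deg f ≤ 1.
Coefficient equations give f(k) = k/6.
Get s_k = R·t_k = -5*k/(6*k + 36) with R(k) = B(k−1)f(k)/C(k) = k*(k + 7)/6.
s_(k+1) − s_k = -5/(k**2 + 13*k + 42) = t_k.
s_(n+1) = 5*(-n - 1)/(6*(n + 7)) and s_(0) = 0, so S(n) = 5*(-n - 1)/(6*(n + 7)).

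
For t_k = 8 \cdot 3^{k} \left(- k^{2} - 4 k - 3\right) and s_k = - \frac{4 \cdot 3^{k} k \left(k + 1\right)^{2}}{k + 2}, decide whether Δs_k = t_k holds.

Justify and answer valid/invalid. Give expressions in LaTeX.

Invalid: residual \frac{3^{k} \left(8 k^{3} + 44 k^{2} + 84 k + 48\right)}{k^{2} + 5 k + 6} ≠ 0.

s_(k+1) = 12*3**k*(-k - 1)*(k + 2)**2/(k + 3)
s_(k+1) − s_k = 4*3**k*(k + 1)*(k*(k + 1)*(k + 3) - 3*(k + 2)**3)/((k + 2)*(k + 3))
(s_(k+1) − s_k) − t_k = 3**k*(8*k**3 + 44*k**2 + 84*k + 48)/(k**2 + 5*k + 6)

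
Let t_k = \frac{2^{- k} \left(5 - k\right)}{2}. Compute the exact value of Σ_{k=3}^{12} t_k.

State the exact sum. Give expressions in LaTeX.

Σ = 1033/8192

Step 1: r(k) = (k - 4)/(2*(k - 5)).
So A=1/2 and B=1, with C=k - 5.
Solve (1/2)·f(k+1) − (1)·f(k) = k - 5.
From deg A=0, deg B=0, deg C=1: d=1.
Solving with deg f ≤ 1: f(k) = -2*(k - 4).
Get s_k = R·t_k = (k - 4)/2**k with R(k) = B(k−1)f(k)/C(k) = -2*(k - 4)/(k - 5).
Δs = (5 - k)/(2*2**k), as required.
Evaluate s at k=13 and k=3: 9/8192 and -1/8; difference 1033/8192.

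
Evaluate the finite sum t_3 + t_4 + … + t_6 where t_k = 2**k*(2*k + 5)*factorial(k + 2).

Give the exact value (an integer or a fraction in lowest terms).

Σ = 46447680

Compute t_(k+1)/t_k: get 2*(k + 3)*(2*k + 7)/(2*k + 5).
A = 2*k + 6, B = 1, C = k + 5/2.
Key eq: (2*k + 6)·f(k+1) = (1)·f(k) + (k + 5/2).
Bound: deg f ≤ 0.
Solving with deg f ≤ 0: f(k) = 1/2.
R(k) = B(k−1)·f(k)/C(k) = 1/(2*k + 5); s_k = R·t_k = 2**k*factorial(k + 2).
Check: Δs_k = 2**k*(2*k + 5)*factorial(k + 2). ✓
Sum = s_(7) − s_(3); s_(7) = 46448640, s_(3) = 960 ⇒ 46447680.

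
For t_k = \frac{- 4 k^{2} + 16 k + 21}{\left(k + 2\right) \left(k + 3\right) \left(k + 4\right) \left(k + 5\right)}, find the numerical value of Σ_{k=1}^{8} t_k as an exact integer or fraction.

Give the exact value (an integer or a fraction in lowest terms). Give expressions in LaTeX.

Σ = 211/1430

Step 1: r(k) = (4*k**3 - 49*k - 66)/(4*k**3 + 8*k**2 - 117*k - 126).
Factor: A=k + 2; B=k + 6; C=k**2 - 4*k - 21/4.
Solve (k + 2)·f(k+1) − (k + 5)·f(k) = k**2 - 4*k - 21/4.
deg f ≤ 3 (via 1,1,2).
Solve for f: f(k) = -k*(k**2 + 41*k + 42)/32 (degree 3 ≤ 3).
Get s_k = R·t_k = k*(k**2 + 41*k + 42)/(8*(k + 2)*(k + 3)*(k + 4)) with R(k) = B(k−1)f(k)/C(k) = -k*(k + 5)*(k**2 + 41*k + 42)/(8*(4*k**2 - 16*k - 21)).
Check: Δs_k = (-4*k**2 + 16*k + 21)/(k**4 + 14*k**3 + 71*k**2 + 154*k + 120). ✓
Evaluate s at k=9 and k=1: 369/1144 and 7/40; difference 211/1430.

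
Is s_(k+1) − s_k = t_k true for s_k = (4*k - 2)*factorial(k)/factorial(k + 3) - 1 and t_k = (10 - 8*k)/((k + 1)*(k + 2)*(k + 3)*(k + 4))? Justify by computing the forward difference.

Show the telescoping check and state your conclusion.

valid (s_(k+1) − s_k reduces to t_k)

s_(k+1) = -(k**3 + 9*k**2 + 22*k + 22)/((k + 2)*(k + 3)*(k + 4))
s_(k+1) − s_k = (10 - 8*k)/((k + 1)*(k + 2)*(k + 3)*(k + 4))
(s_(k+1) − s_k) − t_k = 0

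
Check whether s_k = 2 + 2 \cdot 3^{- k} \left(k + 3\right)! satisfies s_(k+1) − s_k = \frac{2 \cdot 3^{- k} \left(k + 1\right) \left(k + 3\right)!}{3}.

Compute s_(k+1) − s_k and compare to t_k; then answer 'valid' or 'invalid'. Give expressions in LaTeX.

valid (s_(k+1) − s_k reduces to t_k)

s_(k+1) = 2*3**(-k - 1)*factorial(k + 4) + 2
s_(k+1) − s_k = 2*(k + 1)*factorial(k + 3)/(3*3**k)
(s_(k+1) − s_k) − t_k = 0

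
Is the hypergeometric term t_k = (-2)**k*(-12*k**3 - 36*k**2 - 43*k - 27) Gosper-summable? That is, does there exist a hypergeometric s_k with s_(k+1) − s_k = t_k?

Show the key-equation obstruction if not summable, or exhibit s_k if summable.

The ratio is 2*(-12*k**3 - 72*k**2 - 151*k - 118)/(12*k**3 + 36*k**2 + 43*k + 27).
Gosper form: A/B · C(k+1)/C(k) with A=-2, B=1, C=k**3 + 3*k**2 + 43*k/12 + 9/4.
Key eq: (-2)·f(k+1) = (1)·f(k) + (k**3 + 3*k**2 + 43*k/12 + 9/4).
Degrees (0,0,3) ⇒ d ≤ 3.
Solving with deg f ≤ 3: f(k) = -(4*k**3 + 4*k**2 + k + 3)/12.
Get s_k = R·t_k = (-2)**k*(4*k**3 + 4*k**2 + k + 3) with R(k) = B(k−1)f(k)/C(k) = -(4*k**3 + 4*k**2 + k + 3)/(12*k**3 + 36*k**2 + 43*k + 27).
Δs = (-2)**k*(-12*k**3 - 36*k**2 - 43*k - 27), as required.

Yes. s_k = (-2)**k*(4*k**3 + 4*k**2 + k + 3).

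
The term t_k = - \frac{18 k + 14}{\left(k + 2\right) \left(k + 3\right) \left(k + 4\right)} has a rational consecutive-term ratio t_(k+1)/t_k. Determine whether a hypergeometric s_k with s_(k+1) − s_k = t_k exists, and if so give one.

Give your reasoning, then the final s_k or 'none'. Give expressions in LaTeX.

Compute t_(k+1)/t_k: get (k + 2)*(9*k + 16)/((k + 5)*(9*k + 7)).
A = k + 2, B = k + 5, C = k + 7/9.
Set up (k + 2)·f(k+1) − (k + 4)·f(k) − (k + 7/9) = 0.
deg f ≤ 2 (via 1,1,1).
Solving with deg f ≤ 2: f(k) = k*(25*k + 17)/108.
Get s_k = R·t_k = -k*(25*k + 17)/(6*(k + 2)*(k + 3)) with R(k) = B(k−1)f(k)/C(k) = k*(k + 4)*(25*k + 17)/(12*(9*k + 7)).
Check: Δs_k = 2*(-9*k - 7)/(k**3 + 9*k**2 + 26*k + 24). ✓

s_k = - \frac{k \left(25 k + 17\right)}{6 \left(k + 2\right) \left(k + 3\right)}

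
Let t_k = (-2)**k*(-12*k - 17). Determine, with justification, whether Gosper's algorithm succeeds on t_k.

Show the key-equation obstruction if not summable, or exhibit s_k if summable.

Yes. s_k = (-2)**k*(4*k + 3).

r(k) = 2*(-12*k - 29)/(12*k + 17) after simplifying.
Gosper form: A/B · C(k+1)/C(k) with A=-2, B=1, C=k + 17/12.
Set up (-2)·f(k+1) − (1)·f(k) − (k + 17/12) = 0.
Bound: deg f ≤ 1.
A polynomial solution: f(k) = -(4*k + 3)/12.
Then R = B(k−1)f/C = -(4*k + 3)/(12*k + 17), so s_k = R(k)·t_k = (-2)**k*(4*k + 3).
Check: Δs_k = (-2)**k*(-12*k - 17). ✓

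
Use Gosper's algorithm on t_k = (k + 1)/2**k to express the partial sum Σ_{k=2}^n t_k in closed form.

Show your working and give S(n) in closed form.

Step 1: r(k) = (k + 2)/(2*(k + 1)).
Normal form (A,B,C) = (1/2, 1, k + 1).
Solve (1/2)·f(k+1) − (1)·f(k) = k + 1.
d = 1 from the (0,0,1) case.
A polynomial solution: f(k) = -2*(k + 2).
Then R = B(k−1)f/C = -2*(k + 2)/(k + 1), so s_k = R(k)·t_k = 2**(1 - k)*(-k - 2).
Verify: (k + 1)/2**k matches t_k.
Telescope: S(n) = s_(n+1) − s_(2) = (-n - 3)/2**n − (-2) = (2**(n + 1) - n - 3)/2**n.

S(n) = (2**(n + 1) - n - 3)/2**n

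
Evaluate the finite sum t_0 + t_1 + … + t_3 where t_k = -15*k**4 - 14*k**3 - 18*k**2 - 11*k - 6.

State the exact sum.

The ratio is (15*k**4 + 74*k**3 + 150*k**2 + 149*k + 64)/(15*k**4 + 14*k**3 + 18*k**2 + 11*k + 6).
Take A(k)=1, B(k)=1, C(k)=k**4 + 14*k**3/15 + 6*k**2/5 + 11*k/15 + 2/5.
f must satisfy (1)·f(k+1) − (1)·f(k) = k**4 + 14*k**3/15 + 6*k**2/5 + 11*k/15 + 2/5.
Bound: deg f ≤ 5.
Solving with deg f ≤ 5: f(k) = k*(3*k**4 - 4*k**3 + 4*k**2 + 3)/15.
Get s_k = R·t_k = k*(-3*k**4 + 4*k**3 - 4*k**2 - 3) with R(k) = B(k−1)f(k)/C(k) = k*(3*k**4 - 4*k**3 + 4*k**2 + 3)/(15*k**4 + 14*k**3 + 18*k**2 + 11*k + 6).
Check: Δs_k = -15*k**4 - 14*k**3 - 18*k**2 - 11*k - 6. ✓
Σ_(k=0)^(3) t_k = s_(4) − s_(0) = -2316 − (0) = -2316.

Σ = -2316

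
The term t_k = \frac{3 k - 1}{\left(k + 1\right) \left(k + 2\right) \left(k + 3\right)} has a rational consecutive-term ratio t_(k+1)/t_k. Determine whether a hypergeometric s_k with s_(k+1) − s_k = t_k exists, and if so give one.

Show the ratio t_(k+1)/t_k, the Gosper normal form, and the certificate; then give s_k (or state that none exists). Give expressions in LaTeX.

s_k = \frac{k \left(k - 3\right)}{2 \left(k + 1\right) \left(k + 2\right)}

Step 1: r(k) = (k + 1)*(3*k + 2)/((k + 4)*(3*k - 1)).
A = k + 1, B = k + 4, C = k - 1/3.
Set up (k + 1)·f(k+1) − (k + 3)·f(k) − (k - 1/3) = 0.
Bound: deg f ≤ 2.
Coefficient equations give f(k) = k*(k - 3)/6.
Then R = B(k−1)f/C = k*(k - 3)*(k + 3)/(2*(3*k - 1)), so s_k = R(k)·t_k = k*(k - 3)/(2*(k + 1)*(k + 2)).
s_(k+1) − s_k = (3*k - 1)/(k**3 + 6*k**2 + 11*k + 6) = t_k.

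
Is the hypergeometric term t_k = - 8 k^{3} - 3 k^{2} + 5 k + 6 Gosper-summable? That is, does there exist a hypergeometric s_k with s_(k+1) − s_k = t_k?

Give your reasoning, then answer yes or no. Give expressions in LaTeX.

r(k) = k*(8*k**2 + 27*k + 25)/(8*k**3 + 3*k**2 - 5*k - 6) after simplifying.
A = 1, B = 1, C = k**3 + 3*k**2/8 - 5*k/8 - 3/4.
Set up (1)·f(k+1) − (1)·f(k) − (k**3 + 3*k**2/8 - 5*k/8 - 3/4) = 0.
From deg A=0, deg B=0, deg C=3: d=4.
A polynomial solution: f(k) = k*(2*k**3 - 3*k**2 - 2*k - 3)/8.
Then R = B(k−1)f/C = k*(2*k**3 - 3*k**2 - 2*k - 3)/((k - 1)*(8*k**2 + 11*k + 6)), so s_k = R(k)·t_k = k*(-2*k**3 + 3*k**2 + 2*k + 3).
Δs = -8*k**3 - 3*k**2 + 5*k + 6, as required.

Yes. s_k = k \left(- 2 k^{3} + 3 k^{2} + 2 k + 3\right).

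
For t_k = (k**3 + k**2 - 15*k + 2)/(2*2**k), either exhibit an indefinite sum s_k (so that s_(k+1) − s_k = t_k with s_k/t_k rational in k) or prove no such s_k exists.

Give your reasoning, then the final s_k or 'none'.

Compute t_(k+1)/t_k: get (k**3 + 4*k**2 - 10*k - 11)/(2*(k**3 + k**2 - 15*k + 2)).
Take A(k)=1/2, B(k)=1, C(k)=k**3 + k**2 - 15*k + 2.
Key eq: (1/2)·f(k+1) = (1)·f(k) + (k**3 + k**2 - 15*k + 2).
Degrees (0,0,3) ⇒ d ≤ 3.
A polynomial solution: f(k) = -2*(k**3 + 4*k**2 - 4*k + 3).
R(k) = B(k−1)·f(k)/C(k) = -2*(k**3 + 4*k**2 - 4*k + 3)/(k**3 + k**2 - 15*k + 2); s_k = R·t_k = (-k**3 - 4*k**2 + 4*k - 3)/2**k.
Check: Δs_k = (k**3 + k**2 - 15*k + 2)/(2*2**k). ✓

s_k = (-k**3 - 4*k**2 + 4*k - 3)/2**k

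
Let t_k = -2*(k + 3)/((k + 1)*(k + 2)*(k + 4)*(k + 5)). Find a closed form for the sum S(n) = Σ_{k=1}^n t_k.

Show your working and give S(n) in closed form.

The ratio is (k + 1)*(k + 4)**2/((k + 3)**2*(k + 6)).
Gosper form: A/B · C(k+1)/C(k) with A=k + 1, B=k + 6, C=k**2 + 6*k + 9.
f must satisfy (k + 1)·f(k+1) − (k + 5)·f(k) = k**2 + 6*k + 9.
From deg A=1, deg B=1, deg C=2: d=4.
Coefficient equations give f(k) = k*(k + 2)*(k + 3)*(k + 5)/8.
R(k) = B(k−1)·f(k)/C(k) = k*(k + 2)*(k + 5)**2/(8*(k + 3)); s_k = R·t_k = k*(-k - 5)/(4*(k**2 + 5*k + 4)).
s_(k+1) − s_k = 2*(-k - 3)/(k**4 + 12*k**3 + 49*k**2 + 78*k + 40) = t_k.
s_(n+1) = (-n**2 - 7*n - 6)/(4*(n**2 + 7*n + 10)) and s_(1) = -3/20, so S(n) = n*(-n - 7)/(10*(n**2 + 7*n + 10)).

S(n) = n*(-n - 7)/(10*(n**2 + 7*n + 10))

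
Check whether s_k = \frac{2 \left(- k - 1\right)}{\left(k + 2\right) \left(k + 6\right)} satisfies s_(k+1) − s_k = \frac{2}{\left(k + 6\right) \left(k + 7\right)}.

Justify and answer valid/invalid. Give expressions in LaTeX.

s_(k+1) = 2*(-k - 2)/((k + 3)*(k + 7))
s_(k+1) − s_k = 2*(k**2 + 3*k - 3)/(k**4 + 18*k**3 + 113*k**2 + 288*k + 252)
(s_(k+1) − s_k) − t_k = 2*(-2*k - 9)/(k**4 + 18*k**3 + 113*k**2 + 288*k + 252)

Invalid: residual \frac{2 \left(- 2 k - 9\right)}{k^{4} + 18 k^{3} + 113 k^{2} + 288 k + 252} ≠ 0.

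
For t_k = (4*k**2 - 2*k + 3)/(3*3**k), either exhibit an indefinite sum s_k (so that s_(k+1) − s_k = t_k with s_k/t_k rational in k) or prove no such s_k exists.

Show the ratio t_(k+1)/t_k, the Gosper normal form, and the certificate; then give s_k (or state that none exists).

s_k = (-2*k**2 - k - 3)/3**k

r(k) = (4*k**2 + 6*k + 5)/(3*(4*k**2 - 2*k + 3)) after simplifying.
A = 1/3, B = 1, C = k**2 - k/2 + 3/4.
Key eq: (1/3)·f(k+1) = (1)·f(k) + (k**2 - k/2 + 3/4).
Degrees (0,0,2) ⇒ d ≤ 2.
A polynomial solution: f(k) = -3*(2*k**2 + k + 3)/4.
So s_k = (B(k−1)f/C)·t_k = (-3*(2*k**2 + k + 3)/(4*k**2 - 2*k + 3))·t_k = (-2*k**2 - k - 3)/3**k.
s_(k+1) − s_k = (4*k**2 - 2*k + 3)/(3*3**k) = t_k.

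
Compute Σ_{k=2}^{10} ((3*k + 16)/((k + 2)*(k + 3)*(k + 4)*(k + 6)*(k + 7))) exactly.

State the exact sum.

Σ = 1467/247520

Step 1: r(k) = (k + 2)*(k + 6)*(3*k + 19)/((k + 5)*(k + 8)*(3*k + 16)).
A = k + 2, B = k + 8, C = k**2 + 31*k/3 + 80/3.
Key eq: (k + 2)·f(k+1) = (k + 7)·f(k) + (k**2 + 31*k/3 + 80/3).
Bound: deg f ≤ 5.
Match coefficients ⇒ f(k) = k*(k + 4)*(k + 5)*(k**2 + 11*k + 36)/108.
Get s_k = R·t_k = k*(k**2 + 11*k + 36)/(36*(k**3 + 11*k**2 + 36*k + 36)) with R(k) = B(k−1)f(k)/C(k) = k*(k + 4)*(k + 7)*(k**2 + 11*k + 36)/(36*(3*k + 16)).
Check: Δs_k = (3*k + 16)/(k**5 + 22*k**4 + 185*k**3 + 740*k**2 + 1404*k + 1008). ✓
Telescoping: Σ = s_(11) − s_(2) = 1529/55692 − (31/1440) = 1467/247520.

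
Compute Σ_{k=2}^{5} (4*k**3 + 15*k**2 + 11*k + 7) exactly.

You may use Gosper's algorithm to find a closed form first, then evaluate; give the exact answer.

r(k) = (4*k**3 + 27*k**2 + 53*k + 37)/(4*k**3 + 15*k**2 + 11*k + 7) after simplifying.
Gosper form: A/B · C(k+1)/C(k) with A=1, B=1, C=k**3 + 15*k**2/4 + 11*k/4 + 7/4.
Set up (1)·f(k+1) − (1)·f(k) − (k**3 + 15*k**2/4 + 11*k/4 + 7/4) = 0.
d = 4 from the (0,0,3) case.
A polynomial solution: f(k) = k*(k**3 + 3*k**2 - k + 4)/4.
So s_k = (B(k−1)f/C)·t_k = (k*(k**3 + 3*k**2 - k + 4)/(4*k**3 + 15*k**2 + 11*k + 7))·t_k = k*(k**3 + 3*k**2 - k + 4).
Δs = 4*k**3 + 15*k**2 + 11*k + 7, as required.
Telescoping: Σ = s_(6) − s_(2) = 1932 − (44) = 1888.

Σ = 1888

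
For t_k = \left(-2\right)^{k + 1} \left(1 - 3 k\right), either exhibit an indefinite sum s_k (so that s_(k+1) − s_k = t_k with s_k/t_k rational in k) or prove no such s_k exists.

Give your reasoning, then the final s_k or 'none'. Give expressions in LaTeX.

Ratio r(k) = 2*(-3*k - 2)/(3*k - 1).
Gosper form: A/B · C(k+1)/C(k) with A=-2, B=1, C=k - 1/3.
f must satisfy (-2)·f(k+1) − (1)·f(k) = k - 1/3.
Degrees (0,0,1) ⇒ d ≤ 1.
A polynomial solution: f(k) = -(k - 1)/3.
Certificate R = B(k−1)f/C = -(k - 1)/(3*k - 1) gives s_k = (-2)**(k + 1)*(k - 1).
Verify: (-2)**(k + 1)*(1 - 3*k) matches t_k.

s_k = \left(-2\right)^{k + 1} \left(k - 1\right)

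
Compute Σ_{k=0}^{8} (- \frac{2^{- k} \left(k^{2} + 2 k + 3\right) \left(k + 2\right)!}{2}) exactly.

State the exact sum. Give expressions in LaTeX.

Σ = -1403325/2

Compute t_(k+1)/t_k: get (k + 3)*(2*k + (k + 1)**2 + 5)/(2*(k**2 + 2*k + 3)).
Factor: A=k/2 + 3/2; B=1; C=k**2 + 2*k + 3.
Solve (k/2 + 3/2)·f(k+1) − (1)·f(k) = k**2 + 2*k + 3.
d = 1 from the (1,0,2) case.
Match coefficients ⇒ f(k) = 2*k.
So s_k = (B(k−1)f/C)·t_k = (2*k/(k**2 + 2*k + 3))·t_k = -k*factorial(k + 2)/2**k.
Check: Δs_k = -(k**2 + 2*k + 3)*factorial(k + 2)/(2*2**k). ✓
Evaluate s at k=9 and k=0: -1403325/2 and 0; difference -1403325/2.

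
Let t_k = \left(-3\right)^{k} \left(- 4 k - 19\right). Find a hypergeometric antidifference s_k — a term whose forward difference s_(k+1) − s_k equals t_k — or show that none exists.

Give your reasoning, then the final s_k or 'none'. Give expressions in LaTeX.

t_(k+1)/t_k = 3*(-4*k - 23)/(4*k + 19).
Normal form (A,B,C) = (-3, 1, k + 19/4).
Need (-3)·f(k+1) − (1)·f(k) = k + 19/4.
From deg A=0, deg B=0, deg C=1: d=1.
Match coefficients ⇒ f(k) = -(k + 4)/4.
Get s_k = R·t_k = (-3)**k*(k + 4) with R(k) = B(k−1)f(k)/C(k) = -(k + 4)/(4*k + 19).
Δs = (-3)**k*(-4*k - 19), as required.

s_k = \left(-3\right)^{k} \left(k + 4\right)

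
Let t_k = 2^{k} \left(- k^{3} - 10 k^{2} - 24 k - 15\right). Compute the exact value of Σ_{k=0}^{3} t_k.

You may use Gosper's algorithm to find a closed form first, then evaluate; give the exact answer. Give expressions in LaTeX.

t_(k+1)/t_k = 2*(k**3 + 13*k**2 + 47*k + 50)/(k**3 + 10*k**2 + 24*k + 15).
So A=2 and B=1, with C=k**3 + 10*k**2 + 24*k + 15.
Set up (2)·f(k+1) − (1)·f(k) − (k**3 + 10*k**2 + 24*k + 15) = 0.
deg f ≤ 3 (via 0,0,3).
Solving with deg f ≤ 3: f(k) = k**3 + 4*k**2 + 2*k + 1.
Get s_k = R·t_k = 2**k*(-k**3 - 4*k**2 - 2*k - 1) with R(k) = B(k−1)f(k)/C(k) = (k**3 + 4*k**2 + 2*k + 1)/((k + 1)*(k**2 + 9*k + 15)).
Check: Δs_k = 2**k*(-k**3 - 10*k**2 - 24*k - 15). ✓
Evaluate s at k=4 and k=0: -2192 and -1; difference -2191.

Σ = -2191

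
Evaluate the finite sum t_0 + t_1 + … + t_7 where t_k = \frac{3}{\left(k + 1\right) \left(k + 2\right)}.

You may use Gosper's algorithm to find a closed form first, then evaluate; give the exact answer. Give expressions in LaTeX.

Σ = 8/3

t_(k+1)/t_k = (k + 1)/(k + 3).
Factor: A=k + 1; B=k + 3; C=1.
Solve (k + 1)·f(k+1) − (k + 2)·f(k) = 1.
d = 1 from the (1,1,0) case.
Coefficient equations give f(k) = k.
Then R = B(k−1)f/C = k*(k + 2), so s_k = R(k)·t_k = 3*k/(k + 1).
Verify: 3/(k**2 + 3*k + 2) matches t_k.
Σ_(k=0)^(7) t_k = s_(8) − s_(0) = 8/3 − (0) = 8/3.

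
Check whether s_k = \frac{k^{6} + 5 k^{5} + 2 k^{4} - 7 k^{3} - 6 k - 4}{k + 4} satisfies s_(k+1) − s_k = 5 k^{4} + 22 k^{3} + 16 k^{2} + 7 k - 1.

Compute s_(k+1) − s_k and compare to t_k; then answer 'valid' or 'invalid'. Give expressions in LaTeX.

Invalid: residual \frac{2 \left(- 4 k^{5} - 39 k^{4} - 108 k^{3} - 70 k^{2} - 29 k + 2\right)}{k^{2} + 9 k + 20} ≠ 0.

s_(k+1) = (k**6 + 11*k**5 + 42*k**4 + 71*k**3 + 56*k**2 + 12*k - 9)/(k + 5)
s_(k+1) − s_k = (5*k**6 + 59*k**5 + 236*k**4 + 375*k**3 + 242*k**2 + 73*k - 16)/(k**2 + 9*k + 20)
(s_(k+1) − s_k) − t_k = 2*(-4*k**5 - 39*k**4 - 108*k**3 - 70*k**2 - 29*k + 2)/(k**2 + 9*k + 20)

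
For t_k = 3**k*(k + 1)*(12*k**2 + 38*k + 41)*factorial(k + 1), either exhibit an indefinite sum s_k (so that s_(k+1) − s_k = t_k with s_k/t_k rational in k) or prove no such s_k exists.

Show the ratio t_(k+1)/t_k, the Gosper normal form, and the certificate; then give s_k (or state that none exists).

s_k = 3**k*(4*k**2 + 2*k + 1)*factorial(k + 1)

Step 1: r(k) = (k + 2)**2*(114*k + 36*(k + 1)**2 + 237)/((k + 1)*(12*k**2 + 38*k + 41)).
Factor: A=3*k + 6; B=1; C=k**3 + 25*k**2/6 + 79*k/12 + 41/12.
Set up (3*k + 6)·f(k+1) − (1)·f(k) − (k**3 + 25*k**2/6 + 79*k/12 + 41/12) = 0.
From deg A=1, deg B=0, deg C=3: d=2.
Solve for f: f(k) = (4*k**2 + 2*k + 1)/12 (degree 2 ≤ 2).
R(k) = B(k−1)·f(k)/C(k) = (4*k**2 + 2*k + 1)/((k + 1)*(12*k**2 + 38*k + 41)); s_k = R·t_k = 3**k*(4*k**2 + 2*k + 1)*factorial(k + 1).
Check: Δs_k = 3**k*(k + 1)*(12*k**2 + 38*k + 41)*factorial(k + 1). ✓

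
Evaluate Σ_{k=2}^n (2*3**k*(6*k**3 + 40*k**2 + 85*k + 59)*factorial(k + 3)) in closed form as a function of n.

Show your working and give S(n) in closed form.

Compute t_(k+1)/t_k: get 3*(6*k**4 + 82*k**3 + 415*k**2 + 922*k + 760)/(6*k**3 + 40*k**2 + 85*k + 59).
Normal form (A,B,C) = (3*k + 12, 1, k**3 + 20*k**2/3 + 85*k/6 + 59/6).
Need (3*k + 12)·f(k+1) − (1)·f(k) = k**3 + 20*k**2/3 + 85*k/6 + 59/6.
Degrees (1,0,3) ⇒ d ≤ 2.
Match coefficients ⇒ f(k) = (2*k**2 + 2*k + 1)/6.
Then R = B(k−1)f/C = (2*k**2 + 2*k + 1)/(6*k**3 + 40*k**2 + 85*k + 59), so s_k = R(k)·t_k = 2*3**k*(2*k**2 + 2*k + 1)*factorial(k + 3).
s_(k+1) − s_k = 2*3**k*(6*k**3 + 40*k**2 + 85*k + 59)*factorial(k + 3) = t_k.
Σ_(k=2)^n t_k = s_(n+1) − s_(2) = (6*3**n*(2*n**2 + 6*n + 5)*factorial(n + 4)) − (28080), i.e. 12*3**n*n**2*factorial(n + 4) + 36*3**n*n*factorial(n + 4) + 30*3**n*factorial(n + 4) - 28080.

S(n) = 12*3**n*n**2*factorial(n + 4) + 36*3**n*n*factorial(n + 4) + 30*3**n*factorial(n + 4) - 28080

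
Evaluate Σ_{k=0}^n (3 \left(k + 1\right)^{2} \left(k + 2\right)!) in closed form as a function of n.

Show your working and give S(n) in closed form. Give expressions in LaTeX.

Ratio r(k) = (k + 2)**2*(k + 3)/(k + 1)**2.
Normal form (A,B,C) = (k + 3, 1, k**2 + 2*k + 1).
Need (k + 3)·f(k+1) − (1)·f(k) = k**2 + 2*k + 1.
Bound: deg f ≤ 1.
A polynomial solution: f(k) = k - 1.
Get s_k = R·t_k = 3*(k - 1)*factorial(k + 2) with R(k) = B(k−1)f(k)/C(k) = (k - 1)/(k + 1)**2.
Δs = 3*(k + 1)**2*factorial(k + 2), as required.
s_(n+1) = 3*n*factorial(n + 3) and s_(0) = -6, so S(n) = 3*n*factorial(n + 3) + 6.

S(n) = 3 n \left(n + 3\right)! + 6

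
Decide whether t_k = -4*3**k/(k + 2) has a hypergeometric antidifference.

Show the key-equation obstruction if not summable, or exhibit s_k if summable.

No — negative degree bound, so no certificate f.

Compute t_(k+1)/t_k: get 3*(k + 2)/(k + 3).
Take A(k)=3*k + 6, B(k)=k + 3, C(k)=1.
Key eq: (3*k + 6)·f(k+1) = (k + 2)·f(k) + (1).
d = -1 from the (1,1,0) case.
deg f ≤ -1 is impossible — no certificate.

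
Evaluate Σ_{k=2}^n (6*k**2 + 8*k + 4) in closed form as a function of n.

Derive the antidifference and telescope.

Ratio r(k) = (3*k**2 + 10*k + 9)/(3*k**2 + 4*k + 2).
Gosper form: A/B · C(k+1)/C(k) with A=1, B=1, C=k**2 + 4*k/3 + 2/3.
Solve (1)·f(k+1) − (1)·f(k) = k**2 + 4*k/3 + 2/3.
d = 3 from the (0,0,2) case.
Coefficient equations give f(k) = k*(2*k**2 + k + 1)/6.
Certificate R = B(k−1)f/C = k*(2*k**2 + k + 1)/(2*(3*k**2 + 4*k + 2)) gives s_k = k*(2*k**2 + k + 1).
Check: Δs_k = 6*k**2 + 8*k + 4. ✓
Telescope: S(n) = s_(n+1) − s_(2) = 2*n**3 + 7*n**2 + 9*n + 4 − (22) = 2*n**3 + 7*n**2 + 9*n - 18.

S(n) = 2*n**3 + 7*n**2 + 9*n - 18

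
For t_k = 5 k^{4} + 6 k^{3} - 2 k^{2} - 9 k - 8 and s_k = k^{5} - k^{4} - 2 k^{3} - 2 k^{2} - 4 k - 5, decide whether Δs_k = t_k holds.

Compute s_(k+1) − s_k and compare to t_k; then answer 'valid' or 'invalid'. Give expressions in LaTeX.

Valid — Δs_k = t_k.

s_(k+1) = k**5 + 4*k**4 + 4*k**3 - 4*k**2 - 13*k - 13
s_(k+1) − s_k = 5*k**4 + 6*k**3 - 2*k**2 - 9*k - 8
(s_(k+1) − s_k) − t_k = 0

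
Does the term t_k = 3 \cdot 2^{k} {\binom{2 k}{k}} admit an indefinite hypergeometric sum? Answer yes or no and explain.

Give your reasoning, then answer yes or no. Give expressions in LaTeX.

No — negative degree bound, so no certificate f.

Ratio r(k) = 4*(2*k + 1)/(k + 1).
Normal form (A,B,C) = (8*k + 4, k + 1, 1).
Need (8*k + 4)·f(k+1) − (k)·f(k) = 1.
From deg A=1, deg B=1, deg C=0: d=-1.
deg f ≤ -1 is impossible — no certificate.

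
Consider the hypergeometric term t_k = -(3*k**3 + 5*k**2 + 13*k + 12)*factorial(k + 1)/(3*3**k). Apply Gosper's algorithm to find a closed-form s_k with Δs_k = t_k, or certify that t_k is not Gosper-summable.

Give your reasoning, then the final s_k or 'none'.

s_k = -(3*k**2 + 2*k - 2)*factorial(k + 1)/3**k

Ratio r(k) = (3*k**4 + 20*k**3 + 60*k**2 + 97*k + 66)/(3*(3*k**3 + 5*k**2 + 13*k + 12)).
A = k/3 + 2/3, B = 1, C = k**3 + 5*k**2/3 + 13*k/3 + 4.
Key eq: (k/3 + 2/3)·f(k+1) = (1)·f(k) + (k**3 + 5*k**2/3 + 13*k/3 + 4).
Degrees (1,0,3) ⇒ d ≤ 2.
Solve for f: f(k) = 3*k**2 + 2*k - 2 (degree 2 ≤ 2).
So s_k = (B(k−1)f/C)·t_k = (3*(3*k**2 + 2*k - 2)/(3*k**3 + 5*k**2 + 13*k + 12))·t_k = -(3*k**2 + 2*k - 2)*factorial(k + 1)/3**k.
Check: Δs_k = -(3*k**3 + 5*k**2 + 13*k + 12)*factorial(k + 1)/(3*3**k). ✓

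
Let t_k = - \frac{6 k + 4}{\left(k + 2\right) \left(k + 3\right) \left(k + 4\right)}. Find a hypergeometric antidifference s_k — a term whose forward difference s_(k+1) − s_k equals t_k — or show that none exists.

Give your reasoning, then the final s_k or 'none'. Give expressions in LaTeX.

r(k) = (k + 2)*(3*k + 5)/((k + 5)*(3*k + 2)) after simplifying.
So A=k + 2 and B=k + 5, with C=k + 2/3.
Key eq: (k + 2)·f(k+1) = (k + 4)·f(k) + (k + 2/3).
deg f ≤ 2 (via 1,1,1).
Solve for f: f(k) = k*(2*k + 1)/9 (degree 2 ≤ 2).
Then R = B(k−1)f/C = k*(k + 4)*(2*k + 1)/(3*(3*k + 2)), so s_k = R(k)·t_k = -2*k*(2*k + 1)/(3*(k + 2)*(k + 3)).
Δs = 2*(-3*k - 2)/(k**3 + 9*k**2 + 26*k + 24), as required.

s_k = - \frac{2 k \left(2 k + 1\right)}{3 \left(k + 2\right) \left(k + 3\right)}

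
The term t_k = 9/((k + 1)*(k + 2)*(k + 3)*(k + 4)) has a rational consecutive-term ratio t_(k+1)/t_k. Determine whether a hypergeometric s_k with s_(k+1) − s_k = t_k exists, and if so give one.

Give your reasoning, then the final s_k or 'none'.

t_(k+1)/t_k = (k + 1)/(k + 5).
Factor: A=k + 1; B=k + 5; C=1.
Key eq: (k + 1)·f(k+1) = (k + 4)·f(k) + (1).
Degrees (1,1,0) ⇒ d ≤ 3.
A polynomial solution: f(k) = k*(k**2 + 6*k + 11)/18.
Certificate R = B(k−1)f/C = k*(k + 4)*(k**2 + 6*k + 11)/18 gives s_k = k*(k**2 + 6*k + 11)/(2*(k + 1)*(k + 2)*(k + 3)).
Δs = 9/(k**4 + 10*k**3 + 35*k**2 + 50*k + 24), as required.

s_k = k*(k**2 + 6*k + 11)/(2*(k + 1)*(k + 2)*(k + 3))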